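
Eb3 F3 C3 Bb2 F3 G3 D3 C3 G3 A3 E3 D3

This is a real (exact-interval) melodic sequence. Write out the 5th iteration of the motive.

B3 C#4 G#3 F#3

The 4-note cells begin on Eb3, F3, G3 — each up a 2nd from the last.
Carrying on: A3 → B3.
Statement 5 starts on B3 and keeps the same exact contour: B3 C#4 G#3 F#3.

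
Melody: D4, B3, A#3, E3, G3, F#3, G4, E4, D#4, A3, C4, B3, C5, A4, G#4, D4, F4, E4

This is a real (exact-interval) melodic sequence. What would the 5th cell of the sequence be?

Taking 6-note groups, the heads are D4, G4, C5: the pattern moves up a 4th.
Extending up a 4th: F5 → Bb5.
Statement 5 starts on Bb5 and keeps the same exact contour: Bb5 G5 F#5 C5 Eb5 D5.

Bb5 G5 F#5 C5 Eb5 D5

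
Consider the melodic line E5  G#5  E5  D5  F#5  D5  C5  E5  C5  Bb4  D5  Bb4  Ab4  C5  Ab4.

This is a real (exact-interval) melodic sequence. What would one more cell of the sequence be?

Gb4 Bb4 Gb4

Taking 3-note groups, the heads are E5, D5, C5, Bb4, Ab4: the pattern moves down a 2nd.
Statement 6 starts on Gb4 and keeps the same exact contour: Gb4 Bb4 Gb4.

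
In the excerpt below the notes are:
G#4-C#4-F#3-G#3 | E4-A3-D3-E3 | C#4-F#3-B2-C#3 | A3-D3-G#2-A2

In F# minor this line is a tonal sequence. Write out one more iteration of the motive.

F#3 B2 E2 F#2

With a 4-note motive the entries are G#4, E4, C#4, A3, each down a 3rd from the previous.
From F#3 the diatonic shape gives F#3 B2 E2 F#2.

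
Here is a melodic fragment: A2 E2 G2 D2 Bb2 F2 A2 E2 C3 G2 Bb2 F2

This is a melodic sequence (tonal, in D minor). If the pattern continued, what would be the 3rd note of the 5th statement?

The unit is 4 notes. Position-3 pitches of the 3 shown cells: G2, A2, Bb2.
Extending up a 2nd: C3 → D3.

D3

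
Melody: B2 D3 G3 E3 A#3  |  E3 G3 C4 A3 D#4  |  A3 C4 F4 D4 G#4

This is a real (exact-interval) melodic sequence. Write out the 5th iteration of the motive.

The 5-note cells begin on B2, E3, A3 — each up a 4th from the last.
Carrying on: D4 → G4.
So cell 5 is G4 Bb4 Eb5 C5 F#5.

G4 Bb4 Eb5 C5 F#5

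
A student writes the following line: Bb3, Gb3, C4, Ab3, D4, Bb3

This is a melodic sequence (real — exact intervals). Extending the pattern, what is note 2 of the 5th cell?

The unit is 2 notes. Position-2 pitches of the 3 shown cells: Gb3, Ab3, Bb3.
Carrying that up a 2nd forward: C4 → D4.

D4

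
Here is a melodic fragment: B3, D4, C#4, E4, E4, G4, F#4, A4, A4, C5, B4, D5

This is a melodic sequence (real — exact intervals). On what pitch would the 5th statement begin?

G5

Unit = 4 notes; the statements start on B3, E4, A4, moving up a 4th each time.
Extending the heads up a 4th: D5 → G5.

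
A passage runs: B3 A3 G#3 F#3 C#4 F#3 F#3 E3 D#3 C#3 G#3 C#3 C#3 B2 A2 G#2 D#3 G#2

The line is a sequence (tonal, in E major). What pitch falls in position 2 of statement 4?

Grouping in 6s, the 2nd note of each cell is A3, E3, B2.
One more down a 4th gives F#2.

F#2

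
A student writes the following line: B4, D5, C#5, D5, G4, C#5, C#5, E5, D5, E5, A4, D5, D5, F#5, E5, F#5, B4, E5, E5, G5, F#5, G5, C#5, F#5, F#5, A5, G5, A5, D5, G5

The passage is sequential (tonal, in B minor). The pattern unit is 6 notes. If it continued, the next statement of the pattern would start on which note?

Taking 6-note groups, the heads are B4, C#5, D5, E5, F#5: the pattern moves up a 2nd.
One more step up a 2nd gives G5.

G5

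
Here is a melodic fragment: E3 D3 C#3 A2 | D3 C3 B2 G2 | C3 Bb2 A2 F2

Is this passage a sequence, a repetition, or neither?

Each 4-note cell is the previous one transposed down a 2nd.

sequence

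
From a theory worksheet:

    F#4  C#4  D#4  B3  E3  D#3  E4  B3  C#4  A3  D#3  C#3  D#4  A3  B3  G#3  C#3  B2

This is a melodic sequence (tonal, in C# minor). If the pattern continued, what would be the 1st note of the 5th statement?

With 6-note cells, note 1 of each statement runs F#4, E4, D#4.
Extending down a 2nd: C#4 → B3.

B3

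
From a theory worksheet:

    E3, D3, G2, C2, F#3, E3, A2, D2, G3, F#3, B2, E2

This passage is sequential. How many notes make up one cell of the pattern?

There are 12 notes; a 4-note unit gives 3 cells:
E3 D3 G2 C2 | F#3 E3 A2 D2 | G3 F#3 B2 E2
Each cell is the previous one up a 2nd — so the unit is 4 notes.

4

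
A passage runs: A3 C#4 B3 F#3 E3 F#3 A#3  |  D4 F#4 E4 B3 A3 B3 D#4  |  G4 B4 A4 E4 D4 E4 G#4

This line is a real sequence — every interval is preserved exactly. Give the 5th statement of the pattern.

Taking 7-note groups, the heads are A3, D4, G4: the pattern moves up a 4th.
Carrying on: C5 → F5.
So cell 5 is F5 A5 G5 D5 C5 D5 F#5.

F5 A5 G5 D5 C5 D5 F#5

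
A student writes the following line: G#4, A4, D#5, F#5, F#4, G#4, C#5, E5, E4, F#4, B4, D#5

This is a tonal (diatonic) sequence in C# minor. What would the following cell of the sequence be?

D#4 E4 A4 C#5

Unit = 4 notes; the statements start on G#4, F#4, E4, moving down a 2nd each time.
Statement 4 starts on D#4 and keeps the same diatonic contour: D#4 E4 A4 C#5.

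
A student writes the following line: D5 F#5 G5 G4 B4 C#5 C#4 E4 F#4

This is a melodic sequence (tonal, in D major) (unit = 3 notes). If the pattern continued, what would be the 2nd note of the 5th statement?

D3

With 3-note cells, note 2 of each statement runs F#5, B4, E4.
Each moves down a 5th. Continuing: A3 → D3.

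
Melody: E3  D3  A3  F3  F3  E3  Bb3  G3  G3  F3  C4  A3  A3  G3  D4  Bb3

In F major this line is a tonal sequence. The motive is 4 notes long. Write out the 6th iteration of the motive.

Taking 4-note groups, the heads are E3, F3, G3, A3: the pattern moves up a 2nd.
Extending up a 2nd: Bb3 → C4.
From C4 the diatonic shape gives C4 Bb3 F4 D4.

C4 Bb3 F4 D4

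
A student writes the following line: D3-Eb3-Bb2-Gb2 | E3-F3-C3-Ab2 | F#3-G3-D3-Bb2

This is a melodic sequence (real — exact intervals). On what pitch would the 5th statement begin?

Taking 4-note groups, the heads are D3, E3, F#3: the pattern moves up a 2nd.
Extending the heads up a 2nd: G#3 → A#3.

A#3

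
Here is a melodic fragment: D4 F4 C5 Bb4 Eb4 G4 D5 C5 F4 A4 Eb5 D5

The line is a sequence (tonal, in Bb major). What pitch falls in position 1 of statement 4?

Grouping in 4s, the 1st note of each cell is D4, Eb4, F4.
From F4, up a 2nd gives G4.

G4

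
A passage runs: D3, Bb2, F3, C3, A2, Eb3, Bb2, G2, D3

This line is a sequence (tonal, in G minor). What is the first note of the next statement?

With a 3-note motive the entries are D3, C3, Bb2, each down a 2nd from the previous.
One more step down a 2nd gives A2.

A2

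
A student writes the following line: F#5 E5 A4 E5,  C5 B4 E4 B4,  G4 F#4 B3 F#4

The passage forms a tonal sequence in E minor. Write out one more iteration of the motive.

D4 C4 F#3 C4

Taking 4-note groups, the heads are F#5, C5, G4: the pattern moves down a 4th.
From D4 the diatonic shape gives D4 C4 F#3 C4.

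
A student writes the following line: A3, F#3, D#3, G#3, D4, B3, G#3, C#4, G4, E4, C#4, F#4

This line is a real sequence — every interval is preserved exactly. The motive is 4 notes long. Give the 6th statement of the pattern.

Taking 4-note groups, the heads are A3, D4, G4: the pattern moves up a 4th.
Carrying on: C5 → F5 → Bb5.
So cell 6 is Bb5 G5 E5 A5.

Bb5 G5 E5 A5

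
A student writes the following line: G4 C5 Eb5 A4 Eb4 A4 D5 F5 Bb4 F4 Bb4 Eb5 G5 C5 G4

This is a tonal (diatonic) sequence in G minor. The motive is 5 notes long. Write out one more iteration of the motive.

Taking 5-note groups, the heads are G4, A4, Bb4: the pattern moves up a 2nd.
From C5 the diatonic shape gives C5 F5 A5 D5 A4.

C5 F5 A5 D5 A4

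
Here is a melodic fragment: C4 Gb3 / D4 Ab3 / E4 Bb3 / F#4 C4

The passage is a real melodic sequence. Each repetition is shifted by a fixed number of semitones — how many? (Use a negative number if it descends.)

2

Taking 2-note groups, the heads are C4, D4, E4, F#4: the pattern moves up a 2nd.
C4 to D4 spans +2 semitones.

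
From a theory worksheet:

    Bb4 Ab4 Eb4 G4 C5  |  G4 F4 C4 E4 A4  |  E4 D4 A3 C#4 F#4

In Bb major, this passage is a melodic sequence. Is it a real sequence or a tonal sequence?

Each cell has the same semitone pattern (-2, -5, 4, 5) — intervals are preserved exactly.
And Ab4 lies outside Bb major, so the sequence is real rather than tonal.

real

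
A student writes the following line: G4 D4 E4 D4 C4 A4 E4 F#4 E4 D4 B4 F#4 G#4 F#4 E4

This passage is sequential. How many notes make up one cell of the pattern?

15 notes total. Splitting into 3 groups of 5:
G4 D4 E4 D4 C4 | A4 E4 F#4 E4 D4 | B4 F#4 G#4 F#4 E4
Every group is a transposition up a 2nd of the one before; no shorter unit works.

5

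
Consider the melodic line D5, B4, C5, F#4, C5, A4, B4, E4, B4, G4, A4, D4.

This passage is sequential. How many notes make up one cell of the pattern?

4

There are 12 notes; a 4-note unit gives 3 cells:
D5 B4 C5 F#4 | C5 A4 B4 E4 | B4 G4 A4 D4
Each cell is the previous one down a 2nd — so the unit is 4 notes.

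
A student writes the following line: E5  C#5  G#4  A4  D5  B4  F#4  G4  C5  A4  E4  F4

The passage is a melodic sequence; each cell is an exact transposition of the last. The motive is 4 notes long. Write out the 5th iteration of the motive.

Ab4 F4 C4 Db4

With a 4-note motive the entries are E5, D5, C5, each down a 2nd from the previous.
Continuing the starts: Bb4 → Ab4.
From Ab4 the exact shape gives Ab4 F4 C4 Db4.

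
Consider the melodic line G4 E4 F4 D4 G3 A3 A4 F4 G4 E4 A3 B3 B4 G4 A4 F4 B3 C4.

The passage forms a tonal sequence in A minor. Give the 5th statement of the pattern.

The 6-note cells begin on G4, A4, B4 — each up a 2nd from the last.
Continuing the starts: C5 → D5.
So cell 5 is D5 B4 C5 A4 D4 E4.

D5 B4 C5 A4 D4 E4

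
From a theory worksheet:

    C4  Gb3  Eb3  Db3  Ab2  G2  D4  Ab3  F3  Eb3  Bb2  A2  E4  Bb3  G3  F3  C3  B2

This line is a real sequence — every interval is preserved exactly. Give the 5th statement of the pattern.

Unit = 6 notes; the statements start on C4, D4, E4, moving up a 2nd each time.
Carrying on: F#4 → G#4.
So cell 5 is G#4 D4 B3 A3 E3 D#3.

G#4 D4 B3 A3 E3 D#3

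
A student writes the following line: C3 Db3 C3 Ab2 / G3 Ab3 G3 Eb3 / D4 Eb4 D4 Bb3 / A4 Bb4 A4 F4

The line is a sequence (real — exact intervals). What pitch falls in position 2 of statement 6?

With 4-note cells, note 2 of each statement runs Db3, Ab3, Eb4, Bb4.
Each moves up a 5th. Continuing: F5 → C6.

C6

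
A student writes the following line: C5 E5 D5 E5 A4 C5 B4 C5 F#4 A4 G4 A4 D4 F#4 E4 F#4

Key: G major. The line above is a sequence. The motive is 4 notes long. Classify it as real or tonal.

tonal

Every note is diatonic to G major.
Cell 1 has +4 semitones from note 1 to 2, but cell 2 has +3 — the interval quality changes while the contour stays the same, which is the hallmark of a tonal sequence.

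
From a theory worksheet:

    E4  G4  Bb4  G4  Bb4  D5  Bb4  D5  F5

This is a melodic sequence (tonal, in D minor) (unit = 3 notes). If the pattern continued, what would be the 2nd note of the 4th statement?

The unit is 3 notes. Position-2 pitches of the 3 shown cells: G4, Bb4, D5.
From D5, up a 3rd gives F5.

F5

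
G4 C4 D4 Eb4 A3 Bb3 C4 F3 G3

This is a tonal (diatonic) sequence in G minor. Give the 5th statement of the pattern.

Unit = 3 notes; the statements start on G4, Eb4, C4, moving down a 3rd each time.
Carrying on: A3 → F3.
From F3 the diatonic shape gives F3 Bb2 C3.

F3 Bb2 C3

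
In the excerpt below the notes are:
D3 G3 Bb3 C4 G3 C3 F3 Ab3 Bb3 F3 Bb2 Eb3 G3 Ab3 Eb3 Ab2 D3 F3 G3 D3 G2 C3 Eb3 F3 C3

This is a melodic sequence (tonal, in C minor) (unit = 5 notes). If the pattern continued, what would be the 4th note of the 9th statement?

Grouping in 5s, the 4th note of each cell is C4, Bb3, Ab3, G3, F3.
Each moves down a 2nd. Continuing: Eb3 → D3 → C3 → Bb2.

Bb2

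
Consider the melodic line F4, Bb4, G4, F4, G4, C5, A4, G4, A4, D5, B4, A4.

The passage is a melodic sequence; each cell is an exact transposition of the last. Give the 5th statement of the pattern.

C#5 F#5 D#5 C#5

The 4-note cells begin on F4, G4, A4 — each up a 2nd from the last.
Carrying on: B4 → C#5.
So cell 5 is C#5 F#5 D#5 C#5.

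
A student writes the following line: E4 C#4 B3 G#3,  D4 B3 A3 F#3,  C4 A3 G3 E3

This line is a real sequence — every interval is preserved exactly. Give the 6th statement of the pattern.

Taking 4-note groups, the heads are E4, D4, C4: the pattern moves down a 2nd.
Extending down a 2nd: Bb3 → Ab3 → Gb3.
From Gb3 the exact shape gives Gb3 Eb3 Db3 Bb2.

Gb3 Eb3 Db3 Bb2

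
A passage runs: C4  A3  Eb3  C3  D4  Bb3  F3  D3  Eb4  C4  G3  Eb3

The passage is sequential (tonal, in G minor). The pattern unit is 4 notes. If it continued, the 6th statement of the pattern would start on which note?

Unit = 4 notes; the statements start on C4, D4, Eb4, moving up a 2nd each time.
Extending the heads up a 2nd: F4 → G4 → A4.

A4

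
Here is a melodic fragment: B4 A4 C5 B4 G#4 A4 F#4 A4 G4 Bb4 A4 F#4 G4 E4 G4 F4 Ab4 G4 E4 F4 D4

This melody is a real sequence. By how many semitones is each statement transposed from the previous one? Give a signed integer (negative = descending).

Unit = 7 notes; the statements start on B4, A4, G4, moving down a 2nd each time.
Counting half-steps from B4 to A4: -2.

-2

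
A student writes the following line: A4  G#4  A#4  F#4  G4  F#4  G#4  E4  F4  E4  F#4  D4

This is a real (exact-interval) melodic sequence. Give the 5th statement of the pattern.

Db4 C4 D4 Bb3

Unit = 4 notes; the statements start on A4, G4, F4, moving down a 2nd each time.
Continuing the starts: Eb4 → Db4.
So cell 5 is Db4 C4 D4 Bb3.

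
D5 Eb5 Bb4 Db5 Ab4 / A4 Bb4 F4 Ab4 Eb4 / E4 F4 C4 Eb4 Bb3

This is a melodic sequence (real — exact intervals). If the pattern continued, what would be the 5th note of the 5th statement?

With 5-note cells, note 5 of each statement runs Ab4, Eb4, Bb3.
Extending down a 4th: F3 → C3.

C3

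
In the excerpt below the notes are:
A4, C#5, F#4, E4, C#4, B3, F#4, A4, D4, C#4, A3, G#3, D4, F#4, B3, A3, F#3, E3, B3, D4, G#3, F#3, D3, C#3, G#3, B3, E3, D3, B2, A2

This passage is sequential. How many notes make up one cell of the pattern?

Try groups of 6 (5 cells in 30 notes):
A4 C#5 F#4 E4 C#4 B3 | F#4 A4 D4 C#4 A3 G#3 | D4 F#4 B3 A3 F#3 E3 | B3 D4 G#3 F#3 D3 C#3 | G#3 B3 E3 D3 B2 A2
That's a consistent down a 3rd shift per cell, and no other grouping gives one.

6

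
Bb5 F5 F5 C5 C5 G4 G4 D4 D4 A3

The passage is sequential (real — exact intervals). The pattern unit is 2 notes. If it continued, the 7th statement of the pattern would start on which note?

Unit = 2 notes; the statements start on Bb5, F5, C5, G4, D4, moving down a 4th each time.
Extending the heads down a 4th: A3 → E3.

E3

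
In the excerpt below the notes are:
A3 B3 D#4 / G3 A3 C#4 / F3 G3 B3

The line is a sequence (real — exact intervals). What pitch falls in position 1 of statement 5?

Db3

With 3-note cells, note 1 of each statement runs A3, G3, F3.
Extending down a 2nd: Eb3 → Db3.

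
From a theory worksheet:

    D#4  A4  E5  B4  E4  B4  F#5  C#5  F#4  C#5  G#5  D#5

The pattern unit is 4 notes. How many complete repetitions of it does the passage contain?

3

12 notes in groups of 4 gives 12/4 = 3 statements.
Starts: D#4, E4, F#4 — each up a 2nd.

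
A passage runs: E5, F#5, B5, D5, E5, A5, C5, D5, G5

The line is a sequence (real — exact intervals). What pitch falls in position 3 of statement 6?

Db5

Grouping in 3s, the 3rd note of each cell is B5, A5, G5.
Each moves down a 2nd. Continuing: F5 → Eb5 → Db5.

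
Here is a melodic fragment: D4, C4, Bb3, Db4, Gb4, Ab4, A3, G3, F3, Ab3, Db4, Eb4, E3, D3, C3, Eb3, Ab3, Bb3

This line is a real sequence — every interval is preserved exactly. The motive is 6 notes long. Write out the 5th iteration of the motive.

Taking 6-note groups, the heads are D4, A3, E3: the pattern moves down a 4th.
Continuing the starts: B2 → F#2.
Statement 5 starts on F#2 and keeps the same exact contour: F#2 E2 D2 F2 Bb2 C3.

F#2 E2 D2 F2 Bb2 C3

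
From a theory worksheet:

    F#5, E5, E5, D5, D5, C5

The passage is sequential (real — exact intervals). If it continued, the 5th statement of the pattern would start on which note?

Bb4

The 2-note cells begin on F#5, E5, D5 — each down a 2nd from the last.
Extending the heads down a 2nd: C5 → Bb4.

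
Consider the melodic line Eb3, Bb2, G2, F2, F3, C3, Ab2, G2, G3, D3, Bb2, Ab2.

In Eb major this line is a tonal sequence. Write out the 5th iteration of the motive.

Bb3 F3 D3 C3

Taking 4-note groups, the heads are Eb3, F3, G3: the pattern moves up a 2nd.
Carrying on: Ab3 → Bb3.
Statement 5 starts on Bb3 and keeps the same diatonic contour: Bb3 F3 D3 C3.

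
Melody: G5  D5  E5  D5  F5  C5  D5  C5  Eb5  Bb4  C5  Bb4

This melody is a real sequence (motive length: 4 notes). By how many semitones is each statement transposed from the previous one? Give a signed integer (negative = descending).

-2

With a 4-note motive the entries are G5, F5, Eb5, each down a 2nd from the previous.
G5→F5 is 77 − 79 = -2 semitones.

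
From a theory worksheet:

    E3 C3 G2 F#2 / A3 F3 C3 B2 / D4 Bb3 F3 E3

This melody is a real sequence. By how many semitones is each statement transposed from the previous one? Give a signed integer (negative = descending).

Unit = 4 notes; the statements start on E3, A3, D4, moving up a 4th each time.
E3→A3 is 57 − 52 = 5 semitones.

5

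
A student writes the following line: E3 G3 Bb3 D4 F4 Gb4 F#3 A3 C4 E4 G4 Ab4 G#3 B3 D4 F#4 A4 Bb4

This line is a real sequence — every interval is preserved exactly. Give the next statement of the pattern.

Taking 6-note groups, the heads are E3, F#3, G#3: the pattern moves up a 2nd.
Statement 4 starts on A#3 and keeps the same exact contour: A#3 C#4 E4 G#4 B4 C5.

A#3 C#4 E4 G#4 B4 C5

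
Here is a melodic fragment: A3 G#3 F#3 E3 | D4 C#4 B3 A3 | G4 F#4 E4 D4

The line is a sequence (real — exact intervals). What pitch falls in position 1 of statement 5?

With 4-note cells, note 1 of each statement runs A3, D4, G4.
Extending up a 4th: C5 → F5.

F5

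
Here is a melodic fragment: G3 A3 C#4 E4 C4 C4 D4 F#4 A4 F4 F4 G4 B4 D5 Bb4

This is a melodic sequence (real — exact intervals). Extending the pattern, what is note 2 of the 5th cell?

F5

Grouping in 5s, the 2nd note of each cell is A3, D4, G4.
Extending up a 4th: C5 → F5.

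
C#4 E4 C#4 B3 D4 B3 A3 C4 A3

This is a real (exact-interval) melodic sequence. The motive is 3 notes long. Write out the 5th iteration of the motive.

F3 Ab3 F3

With a 3-note motive the entries are C#4, B3, A3, each down a 2nd from the previous.
Extending down a 2nd: G3 → F3.
Statement 5 starts on F3 and keeps the same exact contour: F3 Ab3 F3.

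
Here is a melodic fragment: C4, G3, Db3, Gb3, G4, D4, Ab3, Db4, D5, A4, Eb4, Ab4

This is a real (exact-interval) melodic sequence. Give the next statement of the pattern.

The 4-note cells begin on C4, G4, D5 — each up a 5th from the last.
Statement 4 starts on A5 and keeps the same exact contour: A5 E5 Bb4 Eb5.

A5 E5 Bb4 Eb5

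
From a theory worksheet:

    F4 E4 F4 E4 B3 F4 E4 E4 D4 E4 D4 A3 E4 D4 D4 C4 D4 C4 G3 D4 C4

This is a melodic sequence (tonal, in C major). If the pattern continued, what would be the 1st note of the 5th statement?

The unit is 7 notes. Position-1 pitches of the 3 shown cells: F4, E4, D4.
Carrying that down a 2nd forward: C4 → B3.

B3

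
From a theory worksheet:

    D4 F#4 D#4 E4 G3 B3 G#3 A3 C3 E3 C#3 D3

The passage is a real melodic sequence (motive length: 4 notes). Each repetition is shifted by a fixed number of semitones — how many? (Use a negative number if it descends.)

Unit = 4 notes; the statements start on D4, G3, C3, moving down a 5th each time.
D4 to G3 spans -7 semitones.

-7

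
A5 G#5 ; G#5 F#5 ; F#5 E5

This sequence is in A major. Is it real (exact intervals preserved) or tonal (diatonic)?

Every note is diatonic to A major.
Cell 1 has -1 semitones from note 1 to 2, but cell 2 has -2 — the interval quality changes while the contour stays the same, which is the hallmark of a tonal sequence.

tonal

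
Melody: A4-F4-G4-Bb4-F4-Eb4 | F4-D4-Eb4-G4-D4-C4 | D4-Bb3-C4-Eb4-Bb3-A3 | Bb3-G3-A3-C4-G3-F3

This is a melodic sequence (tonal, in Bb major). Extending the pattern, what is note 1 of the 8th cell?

With 6-note cells, note 1 of each statement runs A4, F4, D4, Bb3.
Carrying that down a 3rd forward: G3 → Eb3 → C3 → A2.

A2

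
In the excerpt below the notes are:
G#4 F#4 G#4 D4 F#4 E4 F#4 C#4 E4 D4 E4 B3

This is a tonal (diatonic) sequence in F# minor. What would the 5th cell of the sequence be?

C#4 B3 C#4 G#3

The 4-note cells begin on G#4, F#4, E4 — each down a 2nd from the last.
Continuing the starts: D4 → C#4.
Statement 5 starts on C#4 and keeps the same diatonic contour: C#4 B3 C#4 G#3.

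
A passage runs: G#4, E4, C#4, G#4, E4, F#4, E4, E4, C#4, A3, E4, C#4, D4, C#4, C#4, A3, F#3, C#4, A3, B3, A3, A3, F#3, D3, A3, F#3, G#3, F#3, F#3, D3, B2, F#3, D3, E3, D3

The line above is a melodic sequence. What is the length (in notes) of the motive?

35 notes total. Splitting into 5 groups of 7:
G#4 E4 C#4 G#4 E4 F#4 E4 | E4 C#4 A3 E4 C#4 D4 C#4 | C#4 A3 F#3 C#4 A3 B3 A3 | A3 F#3 D3 A3 F#3 G#3 F#3 | F#3 D3 B2 F#3 D3 E3 D3
That's a consistent down a 3rd shift per cell, and no other grouping gives one.

7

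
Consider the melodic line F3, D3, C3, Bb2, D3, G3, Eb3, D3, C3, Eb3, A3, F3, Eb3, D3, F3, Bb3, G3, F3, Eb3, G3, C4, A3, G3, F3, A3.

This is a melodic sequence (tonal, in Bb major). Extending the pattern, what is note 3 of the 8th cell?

Grouping in 5s, the 3rd note of each cell is C3, D3, Eb3, F3, G3.
Each moves up a 2nd. Continuing: A3 → Bb3 → C4.

C4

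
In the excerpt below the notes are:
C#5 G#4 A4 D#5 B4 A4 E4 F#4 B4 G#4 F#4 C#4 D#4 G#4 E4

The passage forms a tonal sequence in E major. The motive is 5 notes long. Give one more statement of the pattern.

D#4 A3 B3 E4 C#4

Unit = 5 notes; the statements start on C#5, A4, F#4, moving down a 3rd each time.
From D#4 the diatonic shape gives D#4 A3 B3 E4 C#4.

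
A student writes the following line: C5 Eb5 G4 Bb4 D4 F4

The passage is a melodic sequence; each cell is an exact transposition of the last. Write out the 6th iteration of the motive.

B2 D3

With a 2-note motive the entries are C5, G4, D4, each down a 4th from the previous.
Carrying on: A3 → E3 → B2.
Statement 6 starts on B2 and keeps the same exact contour: B2 D3.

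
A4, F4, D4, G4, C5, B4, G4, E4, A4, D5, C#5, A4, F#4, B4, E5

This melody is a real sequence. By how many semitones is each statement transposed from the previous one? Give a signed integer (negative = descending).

With a 5-note motive the entries are A4, B4, C#5, each up a 2nd from the previous.
Counting half-steps from A4 to B4: 2.

2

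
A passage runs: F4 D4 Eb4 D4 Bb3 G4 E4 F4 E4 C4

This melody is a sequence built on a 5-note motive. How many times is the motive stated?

2

10 notes in groups of 5 gives 10/5 = 2 statements.
Starts: F4, G4 — each up a 2nd.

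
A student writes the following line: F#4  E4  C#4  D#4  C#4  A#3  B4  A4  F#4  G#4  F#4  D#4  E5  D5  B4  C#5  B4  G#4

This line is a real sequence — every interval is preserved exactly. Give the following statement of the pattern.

Unit = 6 notes; the statements start on F#4, B4, E5, moving up a 4th each time.
Statement 4 starts on A5 and keeps the same exact contour: A5 G5 E5 F#5 E5 C#5.

A5 G5 E5 F#5 E5 C#5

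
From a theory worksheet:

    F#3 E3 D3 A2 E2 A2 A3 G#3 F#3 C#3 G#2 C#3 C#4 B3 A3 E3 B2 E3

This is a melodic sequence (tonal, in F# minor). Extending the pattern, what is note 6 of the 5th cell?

Grouping in 6s, the 6th note of each cell is A2, C#3, E3.
Each moves up a 3rd. Continuing: G#3 → B3.

B3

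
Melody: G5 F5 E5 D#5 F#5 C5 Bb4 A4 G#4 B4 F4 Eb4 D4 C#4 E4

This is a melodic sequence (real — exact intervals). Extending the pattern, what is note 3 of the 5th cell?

Grouping in 5s, the 3rd note of each cell is E5, A4, D4.
Extending down a 5th: G3 → C3.

C3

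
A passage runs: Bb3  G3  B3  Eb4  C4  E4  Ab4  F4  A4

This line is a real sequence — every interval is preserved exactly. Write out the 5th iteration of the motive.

Gb5 Eb5 G5

Unit = 3 notes; the statements start on Bb3, Eb4, Ab4, moving up a 4th each time.
Carrying on: Db5 → Gb5.
So cell 5 is Gb5 Eb5 G5.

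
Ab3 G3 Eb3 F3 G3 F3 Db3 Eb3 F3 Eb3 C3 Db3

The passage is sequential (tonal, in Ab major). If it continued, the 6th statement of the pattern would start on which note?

C3

With a 4-note motive the entries are Ab3, G3, F3, each down a 2nd from the previous.
Extending the heads down a 2nd: Eb3 → Db3 → C3.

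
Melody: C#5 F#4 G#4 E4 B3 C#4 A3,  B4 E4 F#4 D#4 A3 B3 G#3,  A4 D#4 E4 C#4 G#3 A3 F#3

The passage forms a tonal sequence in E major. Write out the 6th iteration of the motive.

Taking 7-note groups, the heads are C#5, B4, A4: the pattern moves down a 2nd.
Carrying on: G#4 → F#4 → E4.
From E4 the diatonic shape gives E4 A3 B3 G#3 D#3 E3 C#3.

E4 A3 B3 G#3 D#3 E3 C#3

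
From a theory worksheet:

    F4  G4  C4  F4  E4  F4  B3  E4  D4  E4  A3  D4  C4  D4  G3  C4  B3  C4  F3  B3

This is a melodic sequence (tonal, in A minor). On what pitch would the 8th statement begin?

Taking 4-note groups, the heads are F4, E4, D4, C4, B3: the pattern moves down a 2nd.
Extending the heads down a 2nd: A3 → G3 → F3.

F3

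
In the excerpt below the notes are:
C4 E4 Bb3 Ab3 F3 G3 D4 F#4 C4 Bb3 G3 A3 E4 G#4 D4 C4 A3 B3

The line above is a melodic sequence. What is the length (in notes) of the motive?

There are 18 notes; a 6-note unit gives 3 cells:
C4 E4 Bb3 Ab3 F3 G3 | D4 F#4 C4 Bb3 G3 A3 | E4 G#4 D4 C4 A3 B3
That's a consistent up a 2nd shift per cell, and no other grouping gives one.

6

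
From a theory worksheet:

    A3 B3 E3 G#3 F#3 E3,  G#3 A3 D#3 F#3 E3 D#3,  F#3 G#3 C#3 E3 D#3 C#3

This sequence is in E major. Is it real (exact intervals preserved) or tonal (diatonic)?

Every note is diatonic to E major.
Cell 1 has +2 semitones from note 1 to 2, but cell 2 has +1 — the interval quality changes while the contour stays the same, which is the hallmark of a tonal sequence.

tonal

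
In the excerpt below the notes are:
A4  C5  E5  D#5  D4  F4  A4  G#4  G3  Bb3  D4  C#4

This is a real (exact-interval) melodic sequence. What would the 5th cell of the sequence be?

Taking 4-note groups, the heads are A4, D4, G3: the pattern moves down a 5th.
Continuing the starts: C3 → F2.
So cell 5 is F2 Ab2 C3 B2.

F2 Ab2 C3 B2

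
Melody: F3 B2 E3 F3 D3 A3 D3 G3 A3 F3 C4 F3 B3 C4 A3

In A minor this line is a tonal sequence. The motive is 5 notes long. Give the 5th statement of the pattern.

G4 C4 F4 G4 E4

Taking 5-note groups, the heads are F3, A3, C4: the pattern moves up a 3rd.
Continuing the starts: E4 → G4.
Statement 5 starts on G4 and keeps the same diatonic contour: G4 C4 F4 G4 E4.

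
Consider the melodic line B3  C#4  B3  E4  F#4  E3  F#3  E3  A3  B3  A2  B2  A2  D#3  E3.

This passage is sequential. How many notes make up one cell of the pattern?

5

There are 15 notes; a 5-note unit gives 3 cells:
B3 C#4 B3 E4 F#4 | E3 F#3 E3 A3 B3 | A2 B2 A2 D#3 E3
Every group is a transposition down a 5th of the one before; no shorter unit works.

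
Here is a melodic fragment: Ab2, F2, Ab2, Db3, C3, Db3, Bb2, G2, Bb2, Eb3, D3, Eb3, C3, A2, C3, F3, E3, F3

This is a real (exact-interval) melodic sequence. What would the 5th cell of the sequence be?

Unit = 6 notes; the statements start on Ab2, Bb2, C3, moving up a 2nd each time.
Extending up a 2nd: D3 → E3.
So cell 5 is E3 C#3 E3 A3 G#3 A3.

E3 C#3 E3 A3 G#3 A3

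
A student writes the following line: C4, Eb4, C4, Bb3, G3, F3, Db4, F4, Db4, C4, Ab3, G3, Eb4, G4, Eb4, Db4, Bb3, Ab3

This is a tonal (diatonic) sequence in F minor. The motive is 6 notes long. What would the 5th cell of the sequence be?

G4 Bb4 G4 F4 Db4 C4

Unit = 6 notes; the statements start on C4, Db4, Eb4, moving up a 2nd each time.
Carrying on: F4 → G4.
Statement 5 starts on G4 and keeps the same diatonic contour: G4 Bb4 G4 F4 Db4 C4.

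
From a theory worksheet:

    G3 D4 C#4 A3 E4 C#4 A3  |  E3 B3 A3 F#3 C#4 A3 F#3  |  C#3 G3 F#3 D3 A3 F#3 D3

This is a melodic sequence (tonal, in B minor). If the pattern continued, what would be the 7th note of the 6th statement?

E2

With 7-note cells, note 7 of each statement runs A3, F#3, D3.
Each moves down a 3rd. Continuing: B2 → G2 → E2.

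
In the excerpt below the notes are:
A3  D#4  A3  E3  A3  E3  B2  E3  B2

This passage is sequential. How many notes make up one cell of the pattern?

3

There are 9 notes; a 3-note unit gives 3 cells:
A3 D#4 A3 | E3 A3 E3 | B2 E3 B2
Every group is a transposition down a 4th of the one before; no shorter unit works.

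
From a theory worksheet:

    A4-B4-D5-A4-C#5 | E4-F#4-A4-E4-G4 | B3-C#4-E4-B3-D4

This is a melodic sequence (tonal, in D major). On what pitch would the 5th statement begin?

The 5-note cells begin on A4, E4, B3 — each down a 4th from the last.
Extending the heads down a 4th: F#3 → C#3.

C#3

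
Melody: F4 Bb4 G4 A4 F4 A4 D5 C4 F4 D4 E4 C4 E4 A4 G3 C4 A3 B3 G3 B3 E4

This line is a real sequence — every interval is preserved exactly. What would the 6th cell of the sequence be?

Taking 7-note groups, the heads are F4, C4, G3: the pattern moves down a 4th.
Carrying on: D3 → A2 → E2.
From E2 the exact shape gives E2 A2 F#2 G#2 E2 G#2 C#3.

E2 A2 F#2 G#2 E2 G#2 C#3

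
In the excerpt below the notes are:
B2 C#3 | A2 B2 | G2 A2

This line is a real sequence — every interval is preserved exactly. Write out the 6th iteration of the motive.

Db2 Eb2

With a 2-note motive the entries are B2, A2, G2, each down a 2nd from the previous.
Carrying on: F2 → Eb2 → Db2.
From Db2 the exact shape gives Db2 Eb2.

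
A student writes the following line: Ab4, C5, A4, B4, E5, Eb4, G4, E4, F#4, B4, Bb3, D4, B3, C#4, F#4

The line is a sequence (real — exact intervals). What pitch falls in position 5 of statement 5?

G#3

Grouping in 5s, the 5th note of each cell is E5, B4, F#4.
Carrying that down a 4th forward: C#4 → G#3.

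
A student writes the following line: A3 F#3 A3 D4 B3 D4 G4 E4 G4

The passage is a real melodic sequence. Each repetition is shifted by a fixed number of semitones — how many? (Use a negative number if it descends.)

5

The 3-note cells begin on A3, D4, G4 — each up a 4th from the last.
A3→D4 is 62 − 57 = 5 semitones.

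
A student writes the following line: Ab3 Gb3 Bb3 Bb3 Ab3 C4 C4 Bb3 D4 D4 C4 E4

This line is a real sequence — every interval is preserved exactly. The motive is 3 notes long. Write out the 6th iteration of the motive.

F#4 E4 G#4

With a 3-note motive the entries are Ab3, Bb3, C4, D4, each up a 2nd from the previous.
Carrying on: E4 → F#4.
From F#4 the exact shape gives F#4 E4 G#4.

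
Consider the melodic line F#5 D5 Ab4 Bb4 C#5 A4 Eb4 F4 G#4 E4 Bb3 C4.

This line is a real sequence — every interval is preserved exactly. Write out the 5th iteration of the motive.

A#3 F#3 C3 D3

Taking 4-note groups, the heads are F#5, C#5, G#4: the pattern moves down a 4th.
Extending down a 4th: D#4 → A#3.
So cell 5 is A#3 F#3 C3 D3.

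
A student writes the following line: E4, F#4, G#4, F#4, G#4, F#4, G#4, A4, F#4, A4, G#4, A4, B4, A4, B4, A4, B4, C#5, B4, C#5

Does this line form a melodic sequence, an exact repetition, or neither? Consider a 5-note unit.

neither

Note 4 of cell 2 is F#4; if this were a sequence it would be G#4. No unit length gives a consistent transposition pattern.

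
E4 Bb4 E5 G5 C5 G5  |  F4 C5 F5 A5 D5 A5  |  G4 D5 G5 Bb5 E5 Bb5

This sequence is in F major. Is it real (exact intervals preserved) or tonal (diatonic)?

Every note is diatonic to F major.
Cell 1 has +6 semitones from note 1 to 2, but cell 2 has +7 — the interval quality changes while the contour stays the same, which is the hallmark of a tonal sequence.

tonal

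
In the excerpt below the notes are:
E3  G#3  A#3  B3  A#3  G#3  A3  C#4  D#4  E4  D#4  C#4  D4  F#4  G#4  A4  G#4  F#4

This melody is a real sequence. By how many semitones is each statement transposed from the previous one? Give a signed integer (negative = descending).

5

With a 6-note motive the entries are E3, A3, D4, each up a 4th from the previous.
Counting half-steps from E3 to A3: 5.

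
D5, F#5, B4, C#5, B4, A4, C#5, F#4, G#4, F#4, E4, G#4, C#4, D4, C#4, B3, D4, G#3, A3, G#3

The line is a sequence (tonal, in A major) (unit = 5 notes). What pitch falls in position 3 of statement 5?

D3

Grouping in 5s, the 3rd note of each cell is B4, F#4, C#4, G#3.
Each moves down a 4th; the next is D3.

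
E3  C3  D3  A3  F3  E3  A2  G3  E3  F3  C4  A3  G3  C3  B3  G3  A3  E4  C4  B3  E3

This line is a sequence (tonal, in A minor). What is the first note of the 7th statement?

With a 7-note motive the entries are E3, G3, B3, each up a 3rd from the previous.
Continuing: D4 → F4 → A4 → C5. Statement 7 starts on C5.

C5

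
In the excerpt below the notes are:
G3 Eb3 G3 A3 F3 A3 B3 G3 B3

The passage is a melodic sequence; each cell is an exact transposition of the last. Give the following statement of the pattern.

The 3-note cells begin on G3, A3, B3 — each up a 2nd from the last.
So cell 4 is C#4 A3 C#4.

C#4 A3 C#4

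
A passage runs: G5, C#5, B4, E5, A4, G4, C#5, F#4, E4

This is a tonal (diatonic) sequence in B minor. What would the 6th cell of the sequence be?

D4 G3 F#3

Taking 3-note groups, the heads are G5, E5, C#5: the pattern moves down a 3rd.
Extending down a 3rd: A4 → F#4 → D4.
So cell 6 is D4 G3 F#3.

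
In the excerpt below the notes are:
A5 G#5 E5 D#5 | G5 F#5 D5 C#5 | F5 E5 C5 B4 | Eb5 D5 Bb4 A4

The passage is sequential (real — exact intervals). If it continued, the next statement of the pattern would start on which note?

With a 4-note motive the entries are A5, G5, F5, Eb5, each down a 2nd from the previous.
The next head, down a 2nd from Eb5, is Db5.

Db5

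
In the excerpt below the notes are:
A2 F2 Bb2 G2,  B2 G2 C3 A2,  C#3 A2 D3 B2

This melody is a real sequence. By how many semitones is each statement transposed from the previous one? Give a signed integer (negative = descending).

2

With a 4-note motive the entries are A2, B2, C#3, each up a 2nd from the previous.
Counting half-steps from A2 to B2: 2.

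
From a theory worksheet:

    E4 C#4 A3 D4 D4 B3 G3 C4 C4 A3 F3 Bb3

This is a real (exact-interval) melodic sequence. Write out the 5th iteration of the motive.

Ab3 F3 Db3 Gb3

Taking 4-note groups, the heads are E4, D4, C4: the pattern moves down a 2nd.
Carrying on: Bb3 → Ab3.
So cell 5 is Ab3 F3 Db3 Gb3.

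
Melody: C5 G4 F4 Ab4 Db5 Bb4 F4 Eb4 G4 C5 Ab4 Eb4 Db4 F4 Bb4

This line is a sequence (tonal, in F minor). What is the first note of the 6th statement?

The 5-note cells begin on C5, Bb4, Ab4 — each down a 2nd from the last.
Continuing: G4 → F4 → Eb4. Statement 6 starts on Eb4.

Eb4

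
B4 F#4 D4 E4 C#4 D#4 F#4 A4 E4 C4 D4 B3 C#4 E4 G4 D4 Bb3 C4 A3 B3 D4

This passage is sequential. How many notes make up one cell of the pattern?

There are 21 notes; a 7-note unit gives 3 cells:
B4 F#4 D4 E4 C#4 D#4 F#4 | A4 E4 C4 D4 B3 C#4 E4 | G4 D4 Bb3 C4 A3 B3 D4
That's a consistent down a 2nd shift per cell, and no other grouping gives one.

7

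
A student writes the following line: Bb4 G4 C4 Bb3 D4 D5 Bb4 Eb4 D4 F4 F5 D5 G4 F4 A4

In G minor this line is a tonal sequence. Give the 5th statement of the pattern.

Unit = 5 notes; the statements start on Bb4, D5, F5, moving up a 3rd each time.
Carrying on: A5 → C6.
So cell 5 is C6 A5 D5 C5 Eb5.

C6 A5 D5 C5 Eb5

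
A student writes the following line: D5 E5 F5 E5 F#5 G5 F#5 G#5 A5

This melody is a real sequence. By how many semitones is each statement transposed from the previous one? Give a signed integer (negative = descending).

The 3-note cells begin on D5, E5, F#5 — each up a 2nd from the last.
D5→E5 is 76 − 74 = 2 semitones.

2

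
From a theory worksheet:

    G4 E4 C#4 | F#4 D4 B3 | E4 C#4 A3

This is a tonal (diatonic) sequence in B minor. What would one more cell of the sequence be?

D4 B3 G3

Taking 3-note groups, the heads are G4, F#4, E4: the pattern moves down a 2nd.
Statement 4 starts on D4 and keeps the same diatonic contour: D4 B3 G3.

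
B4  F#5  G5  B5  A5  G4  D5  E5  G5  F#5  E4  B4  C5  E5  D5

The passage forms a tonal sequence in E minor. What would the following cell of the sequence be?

With a 5-note motive the entries are B4, G4, E4, each down a 3rd from the previous.
From C4 the diatonic shape gives C4 G4 A4 C5 B4.

C4 G4 A4 C5 B4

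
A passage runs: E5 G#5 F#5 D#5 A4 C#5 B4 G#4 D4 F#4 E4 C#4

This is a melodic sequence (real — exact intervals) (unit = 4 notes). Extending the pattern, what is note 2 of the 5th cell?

With 4-note cells, note 2 of each statement runs G#5, C#5, F#4.
Extending down a 5th: B3 → E3.

E3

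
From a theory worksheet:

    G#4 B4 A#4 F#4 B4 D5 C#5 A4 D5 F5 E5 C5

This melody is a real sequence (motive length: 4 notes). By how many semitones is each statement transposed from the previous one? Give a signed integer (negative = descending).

3

Taking 4-note groups, the heads are G#4, B4, D5: the pattern moves up a 3rd.
G#4→B4 is 71 − 68 = 3 semitones.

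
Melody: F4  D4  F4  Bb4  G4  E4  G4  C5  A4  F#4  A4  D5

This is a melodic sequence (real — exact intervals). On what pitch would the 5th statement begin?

C#5

Taking 4-note groups, the heads are F4, G4, A4: the pattern moves up a 2nd.
Extending the heads up a 2nd: B4 → C#5.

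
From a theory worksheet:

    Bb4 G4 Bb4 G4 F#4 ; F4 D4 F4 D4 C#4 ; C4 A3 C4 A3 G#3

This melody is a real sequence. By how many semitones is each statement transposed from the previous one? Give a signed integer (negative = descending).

Unit = 5 notes; the statements start on Bb4, F4, C4, moving down a 4th each time.
Bb4 to F4 spans -5 semitones.

-5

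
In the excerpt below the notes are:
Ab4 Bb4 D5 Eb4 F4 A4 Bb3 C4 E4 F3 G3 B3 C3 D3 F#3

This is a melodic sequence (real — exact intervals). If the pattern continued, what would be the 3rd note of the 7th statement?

The unit is 3 notes. Position-3 pitches of the 5 shown cells: D5, A4, E4, B3, F#3.
Carrying that down a 4th forward: C#3 → G#2.

G#2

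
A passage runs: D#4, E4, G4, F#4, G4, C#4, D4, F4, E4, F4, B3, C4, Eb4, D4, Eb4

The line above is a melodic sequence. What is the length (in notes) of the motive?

5

Try groups of 5 (3 cells in 15 notes):
D#4 E4 G4 F#4 G4 | C#4 D4 F4 E4 F4 | B3 C4 Eb4 D4 Eb4
Each cell is the previous one down a 2nd — so the unit is 5 notes.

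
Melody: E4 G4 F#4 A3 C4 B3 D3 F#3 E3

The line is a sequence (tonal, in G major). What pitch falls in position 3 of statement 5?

D2

Grouping in 3s, the 3rd note of each cell is F#4, B3, E3.
Each moves down a 5th. Continuing: A2 → D2.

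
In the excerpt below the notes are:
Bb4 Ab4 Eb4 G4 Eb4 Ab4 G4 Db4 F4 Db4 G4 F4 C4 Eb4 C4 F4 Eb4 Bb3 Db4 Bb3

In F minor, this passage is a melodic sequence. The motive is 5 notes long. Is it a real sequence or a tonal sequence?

tonal

Every note is diatonic to F minor.
Cell 1 has -2 semitones from note 1 to 2, but cell 2 has -1 — the interval quality changes while the contour stays the same, which is the hallmark of a tonal sequence.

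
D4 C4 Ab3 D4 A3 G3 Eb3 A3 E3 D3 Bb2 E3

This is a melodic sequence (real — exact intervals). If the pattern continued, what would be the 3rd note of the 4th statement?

F2

The unit is 4 notes. Position-3 pitches of the 3 shown cells: Ab3, Eb3, Bb2.
Each moves down a 4th; the next is F2.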